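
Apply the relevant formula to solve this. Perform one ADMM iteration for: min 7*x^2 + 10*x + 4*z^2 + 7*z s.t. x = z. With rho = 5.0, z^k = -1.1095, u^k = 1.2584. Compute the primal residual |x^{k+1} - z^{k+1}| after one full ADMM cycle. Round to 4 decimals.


ADMM iteration with rho = 5.0, z^k = -1.1095, u^k = 1.2584
Step 1: x-update.
Minimize 7*x^2 + 10*x + (5.0/2)*(x + 1.1095 + 1.2584)^2
FOC: (2*7 + 5.0)*x = -10 + 5.0*(-1.1095 - 1.2584)
x^{k+1} = -1.1494
Step 2: z-update.
Minimize 4*z^2 + 7*z + (5.0/2)*(-1.1494 - z + 1.2584)^2
FOC: (2*4 + 5.0)*z = -7 + 5.0*(-1.1494 + 1.2584)
z^{k+1} = -0.4966
Step 3: u-update.
u^{k+1} = 1.2584 - 1.1494 + 0.4966 = 0.6055
Step 4: Primal residual = |-1.1494 + 0.4966| = 0.6529


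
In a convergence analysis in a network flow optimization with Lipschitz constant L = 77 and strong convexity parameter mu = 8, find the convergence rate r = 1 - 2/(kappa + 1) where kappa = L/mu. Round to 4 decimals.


Step 1: Compute the condition number.
kappa = L/mu = 77/8 = 9.625
Step 2: Compute the convergence rate.
r = 1 - 2/(kappa + 1) = 1 - 2*mu/(L + mu) = (L - mu)/(L + mu) = 69/85 = 0.8118


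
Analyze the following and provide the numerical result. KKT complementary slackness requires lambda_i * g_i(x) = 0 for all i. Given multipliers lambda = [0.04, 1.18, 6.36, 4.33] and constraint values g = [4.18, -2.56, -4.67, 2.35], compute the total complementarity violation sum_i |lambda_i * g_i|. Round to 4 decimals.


KKT complementary slackness check:
lambda_1 * g_1 = 0.04 * 4.18 = 0.1672
lambda_2 * g_2 = 1.18 * -2.56 = -3.0208
lambda_3 * g_3 = 6.36 * -4.67 = -29.7012
lambda_4 * g_4 = 4.33 * 2.35 = 10.1755
Total violation = 0.1672 + 3.0208 + 29.7012 + 10.1755 = 43.0647


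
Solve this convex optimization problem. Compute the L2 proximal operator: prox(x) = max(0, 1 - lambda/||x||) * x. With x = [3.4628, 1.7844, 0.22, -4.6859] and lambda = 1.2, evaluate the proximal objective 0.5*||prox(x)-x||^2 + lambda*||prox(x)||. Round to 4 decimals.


Step 1: Compute ||x||.
||x|| = 6.0976
Step 2: Compute scaling factor.
scale = max(0, 1 - 1.2/6.0976) = 0.8032
Step 3: prox(x) = [2.7813, 1.4332, 0.1767, -3.7637]
||prox(x)|| = 4.8976
Step 4: Proximal objective.
0.5*||prox-x||^2 = 0.72
lambda*||prox|| = 5.8771
Total = 6.5972


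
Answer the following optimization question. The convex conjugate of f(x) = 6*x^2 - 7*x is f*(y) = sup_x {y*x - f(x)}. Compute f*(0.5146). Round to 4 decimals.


f*(y) = sup_x {y*x - a*x^2 - b*x} = sup_x {(y-b)*x - a*x^2}
FOC: (y - b) - 2a*x = 0 => x* = (y - b)/(2a)
x* = (0.5146 + 7)/(2*6) = 0.6262
f*(0.5146) = (y-b)^2/(4a) = (0.5146 + 7)^2/(4*6)
= 56.4692/24 = 2.3529


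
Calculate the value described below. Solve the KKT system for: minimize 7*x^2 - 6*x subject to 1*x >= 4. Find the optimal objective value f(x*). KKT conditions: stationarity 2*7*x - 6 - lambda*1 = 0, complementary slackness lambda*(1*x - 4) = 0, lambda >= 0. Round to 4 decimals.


Step 1: Try lambda = 0 (constraint inactive).
x_unc = 6/(2*7) = 0.4286
Check: 1*0.4286 = 0.4286 < 4 -- violated!
Step 2: Constraint must be active: 1*x = 4
x* = 4/1 = 4.0
lambda = (2*7*4.0 - 6)/1 = 50.0
Step 3: Compute optimal value.
f(x*) = 7*4.0^2 - 6*4.0 = 88.0


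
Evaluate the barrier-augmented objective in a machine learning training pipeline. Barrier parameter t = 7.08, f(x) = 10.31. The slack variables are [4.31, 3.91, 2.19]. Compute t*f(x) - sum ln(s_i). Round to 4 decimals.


Step 1: Compute log-barrier.
ln values: [1.4609, 1.3635, 0.7839]
phi = -(1.4609 + 1.3635 + 0.7839) = -3.6084
Step 2: Compute augmented objective.
t*f(x) = 7.08*10.31 = 72.9948
Total = 72.9948 - 3.6084 = 69.3864


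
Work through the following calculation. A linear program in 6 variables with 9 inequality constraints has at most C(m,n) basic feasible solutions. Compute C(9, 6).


Each vertex corresponds to some choice of n active constraints out of m, so the number of vertices is at most C(m, n) = m! / (n!(m-n)!).
m = 9, n = 6
Numerator: 9 * 8 * 7 * 6 * 5 * 4
Denominator: 6! = 720
C(9, 6) = 84


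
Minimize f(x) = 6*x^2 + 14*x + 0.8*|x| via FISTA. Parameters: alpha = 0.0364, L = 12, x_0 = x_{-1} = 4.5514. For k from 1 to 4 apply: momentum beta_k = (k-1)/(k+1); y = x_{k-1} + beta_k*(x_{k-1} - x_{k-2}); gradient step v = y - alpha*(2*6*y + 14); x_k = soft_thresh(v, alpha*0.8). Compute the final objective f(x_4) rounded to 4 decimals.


FISTA on f(x) = 6*x^2 + 14*x + 0.8*|x|
L = 12, alpha = 0.0364
Iteration 1: beta = 0.0, y = 4.5514 + 0.0*(4.5514 - 4.5514) = 4.5514
  grad(y) = 68.6168, v = y - alpha*grad = 2.0537
  prox(v) = soft_thresh(2.0537, 0.0291) = 2.0246
Iteration 2: beta = 0.3333, y = 2.0246 + 0.3333*(2.0246 - 4.5514) = 1.1824
  grad(y) = 28.1885, v = y - alpha*grad = 0.1563
  prox(v) = soft_thresh(0.1563, 0.0291) = 0.1272
Iteration 3: beta = 0.5, y = 0.1272 + 0.5*(0.1272 - 2.0246) = -0.8215
  grad(y) = 4.1417, v = y - alpha*grad = -0.9723
  prox(v) = soft_thresh(-0.9723, 0.0291) = -0.9432
Iteration 4: beta = 0.6, y = -0.9432 + 0.6*(-0.9432 - 0.1272) = -1.5854
  grad(y) = -5.0245, v = y - alpha*grad = -1.4025
  prox(v) = soft_thresh(-1.4025, 0.0291) = -1.3734
f(x_4) = 6*(-1.3734)^2 + 14*(-1.3734) + 0.8*|-1.3734| = -6.8116


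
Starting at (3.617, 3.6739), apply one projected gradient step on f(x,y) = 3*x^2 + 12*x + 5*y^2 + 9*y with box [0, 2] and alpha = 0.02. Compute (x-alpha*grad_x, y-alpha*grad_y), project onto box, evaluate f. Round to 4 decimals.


Step 1: Compute gradient at (3.617, 3.6739).
grad_x = 2*3*3.617 + 12 = 33.702
grad_y = 2*5*3.6739 + 9 = 45.739
Step 2: Gradient step.
x_raw = 3.617 - 0.02*33.702 = 2.943
y_raw = 3.6739 - 0.02*45.739 = 2.7591
Step 3: Project onto [0, 2].
x_proj = clip(2.943) = 2.0
y_proj = clip(2.7591) = 2.0
Step 4: Evaluate f.
f(2.0, 2.0) = 74.0


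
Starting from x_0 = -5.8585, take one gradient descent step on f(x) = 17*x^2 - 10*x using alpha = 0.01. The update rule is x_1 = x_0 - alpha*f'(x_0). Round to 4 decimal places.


We compute the gradient at x_0 and apply the update.
f'(x) = 34*x - 10
f'(-5.8585) = 34*-5.8585 - 10 = -209.189
x_1 = -5.8585 - 0.01*-209.189 = -3.7666


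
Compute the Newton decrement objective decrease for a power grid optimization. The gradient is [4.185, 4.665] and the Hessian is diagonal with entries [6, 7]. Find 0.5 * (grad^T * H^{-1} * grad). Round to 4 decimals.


Step 1: H is diagonal, so H^(-1) * g = [0.6975, 0.6664].
Step 2: g^T H^(-1) g = sum_i g_i^2 / H_ii
  = (4.185)^2/6 + (4.665)^2/7
  = 2.919 + 3.1089 = 6.0279
Step 3: Objective decrease = 0.5 * g^T H^(-1) g = 3.014


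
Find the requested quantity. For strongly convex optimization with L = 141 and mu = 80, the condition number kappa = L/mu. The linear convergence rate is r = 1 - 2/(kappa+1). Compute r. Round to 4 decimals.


Step 1: Compute the condition number.
kappa = L/mu = 141/80 = 1.7625
Step 2: Compute the convergence rate.
r = 1 - 2/(kappa + 1) = 1 - 2*mu/(L + mu) = (L - mu)/(L + mu) = 61/221 = 0.276


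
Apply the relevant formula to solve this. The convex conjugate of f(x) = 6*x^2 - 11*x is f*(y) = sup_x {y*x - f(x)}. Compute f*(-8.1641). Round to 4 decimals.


f*(y) = sup_x {y*x - a*x^2 - b*x} = sup_x {(y-b)*x - a*x^2}
FOC: (y - b) - 2a*x = 0 => x* = (y - b)/(2a)
x* = (-8.1641 + 11)/(2*6) = 0.2363
f*(-8.1641) = (y-b)^2/(4a) = (-8.1641 + 11)^2/(4*6)
= 8.0423/24 = 0.3351


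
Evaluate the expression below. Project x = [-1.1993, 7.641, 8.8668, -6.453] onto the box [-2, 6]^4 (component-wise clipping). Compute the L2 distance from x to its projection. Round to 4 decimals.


Project each component onto [-2, 6].
clip(-1.1993) = -1.1993, clip(7.641) = 6.0, clip(8.8668) = 6.0, clip(-6.453) = -2.0
Projection = [-1.1993, 6.0, 6.0, -2.0]
Squared diffs: [0.0, 2.6929, 8.2185, 19.8292]
Distance = sqrt(30.7406) = 5.5444


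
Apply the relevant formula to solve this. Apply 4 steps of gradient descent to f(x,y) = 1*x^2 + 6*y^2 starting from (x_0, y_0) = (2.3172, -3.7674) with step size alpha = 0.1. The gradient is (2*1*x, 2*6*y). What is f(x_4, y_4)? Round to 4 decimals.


Gradient descent on f(x,y) = 1*x^2 + 6*y^2.
Starting point: (2.3172, -3.7674), alpha = 0.1
Step 1: grad_x = 2*1*2.3172 = 4.6344, grad_y = 2*6*-3.7674 = -45.2088
  x_1 = 2.3172 - 0.1*4.6344 = 1.8538
  y_1 = -3.7674 - 0.1*-45.2088 = 0.7535
Step 2: grad_x = 2*1*1.8538 = 3.7075, grad_y = 2*6*0.7535 = 9.0418
  x_2 = 1.8538 - 0.1*3.7075 = 1.483
  y_2 = 0.7535 - 0.1*9.0418 = -0.1507
Step 3: grad_x = 2*1*1.483 = 2.966, grad_y = 2*6*-0.1507 = -1.8084
  x_3 = 1.483 - 0.1*2.966 = 1.1864
  y_3 = -0.1507 - 0.1*-1.8084 = 0.0301
Step 4: grad_x = 2*1*1.1864 = 2.3728, grad_y = 2*6*0.0301 = 0.3617
  x_4 = 1.1864 - 0.1*2.3728 = 0.9491
  y_4 = 0.0301 - 0.1*0.3617 = -0.006
f(0.9491, -0.006) = 1*0.9491^2 + 6*(-0.006)^2 = 0.9011


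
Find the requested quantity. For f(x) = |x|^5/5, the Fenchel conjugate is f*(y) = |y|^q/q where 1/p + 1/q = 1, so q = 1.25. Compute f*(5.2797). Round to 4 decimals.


The conjugate exponent q satisfies 1/p + 1/q = 1.
p = 5, so q = 5/(5 - 1) = 1.25
|y|^q = 5.2797^1.25 = 8.0032
f*(5.2797) = 8.0032 / 1.25 = 6.4025


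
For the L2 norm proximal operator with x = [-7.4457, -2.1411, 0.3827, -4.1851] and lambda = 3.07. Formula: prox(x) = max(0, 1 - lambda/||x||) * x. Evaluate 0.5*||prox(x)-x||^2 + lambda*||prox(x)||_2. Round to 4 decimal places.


Step 1: Compute ||x||.
||x|| = 8.8139
Step 2: Compute scaling factor.
scale = max(0, 1 - 3.07/8.8139) = 0.6517
Step 3: prox(x) = [-4.8523, -1.3953, 0.2494, -2.7274]
||prox(x)|| = 5.7439
Step 4: Proximal objective.
0.5*||prox-x||^2 = 4.7125
lambda*||prox|| = 17.6338
Total = 22.3461


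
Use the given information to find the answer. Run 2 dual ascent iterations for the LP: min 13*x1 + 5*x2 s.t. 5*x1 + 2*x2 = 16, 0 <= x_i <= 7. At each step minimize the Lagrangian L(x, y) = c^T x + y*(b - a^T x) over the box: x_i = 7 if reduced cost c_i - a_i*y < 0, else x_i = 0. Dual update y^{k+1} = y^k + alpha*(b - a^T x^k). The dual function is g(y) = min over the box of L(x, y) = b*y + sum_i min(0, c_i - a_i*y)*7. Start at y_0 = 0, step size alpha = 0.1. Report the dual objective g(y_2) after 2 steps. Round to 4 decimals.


Dual ascent for LP: min 13*x1 + 5*x2, 5*x1 + 2*x2 = 16, 0 <= x_i <= 7
Step 1: y^k = 0.0, reduced costs: (13.0, 5.0)
  x^k = (0.0, 0.0), subgradient = b - a^T x = 16.0
  y^{k+1} = 0.0 + 0.1*16.0 = 1.6
Step 2: y^k = 1.6, reduced costs: (5.0, 1.8)
  x^k = (0.0, 0.0), subgradient = b - a^T x = 16.0
  y^{k+1} = 1.6 + 0.1*16.0 = 3.2
Dual objective at y_2 = 3.2: reduced costs (-3.0, -1.4), box minimizer x = (7.0, 7.0)
g(y_2) = b*y + (c1 - a1*y)*x1 + (c2 - a2*y)*x2 = 16*3.2 + (-3.0)*7.0 + (-1.4)*7.0 = 51.2 - 21.0 - 9.8 = 20.4


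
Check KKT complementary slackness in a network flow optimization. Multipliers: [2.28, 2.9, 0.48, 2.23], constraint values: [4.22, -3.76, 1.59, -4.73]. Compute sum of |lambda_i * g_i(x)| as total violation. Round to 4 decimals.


KKT complementary slackness check:
lambda_1 * g_1 = 2.28 * 4.22 = 9.6216
lambda_2 * g_2 = 2.9 * -3.76 = -10.904
lambda_3 * g_3 = 0.48 * 1.59 = 0.7632
lambda_4 * g_4 = 2.23 * -4.73 = -10.5479
Total violation = 9.6216 + 10.904 + 0.7632 + 10.5479 = 31.8367


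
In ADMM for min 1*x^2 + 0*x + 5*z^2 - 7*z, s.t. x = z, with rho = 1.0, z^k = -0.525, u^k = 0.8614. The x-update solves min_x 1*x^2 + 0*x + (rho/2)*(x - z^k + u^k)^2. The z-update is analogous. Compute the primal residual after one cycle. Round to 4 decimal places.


ADMM iteration with rho = 1.0, z^k = -0.525, u^k = 0.8614
Step 1: x-update.
Minimize 1*x^2 + 0*x + (1.0/2)*(x + 0.525 + 0.8614)^2
FOC: (2*1 + 1.0)*x = 0 + 1.0*(-0.525 - 0.8614)
x^{k+1} = -0.4621
Step 2: z-update.
Minimize 5*z^2 - 7*z + (1.0/2)*(-0.4621 - z + 0.8614)^2
FOC: (2*5 + 1.0)*z = 7 + 1.0*(-0.4621 + 0.8614)
z^{k+1} = 0.6727
Step 3: u-update.
u^{k+1} = 0.8614 - 0.4621 - 0.6727 = -0.2734
Step 4: Primal residual = |-0.4621 - 0.6727| = 1.1348


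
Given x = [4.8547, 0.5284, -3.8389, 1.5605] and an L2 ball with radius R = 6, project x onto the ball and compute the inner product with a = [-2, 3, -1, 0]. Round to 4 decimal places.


Step 1: Compute ||x|| (intermediates to 6 decimals).
||x|| = sqrt(4.8547^2 + 0.5284^2 + (-3.8389)^2 + 1.5605^2) = 6.404657
Step 2: Project.
Since ||x|| > R, scale = R/||x|| = 6/6.404657 = 0.936818, proj(x) = scale * x
proj(x) = [4.54797, 0.495015, -3.596351, 1.461904]
Step 3: Dot product.
a^T * proj(x) = -2*4.54797 + 3*0.495015 - 1*(-3.596351) + 0*1.461904 = -4.0145


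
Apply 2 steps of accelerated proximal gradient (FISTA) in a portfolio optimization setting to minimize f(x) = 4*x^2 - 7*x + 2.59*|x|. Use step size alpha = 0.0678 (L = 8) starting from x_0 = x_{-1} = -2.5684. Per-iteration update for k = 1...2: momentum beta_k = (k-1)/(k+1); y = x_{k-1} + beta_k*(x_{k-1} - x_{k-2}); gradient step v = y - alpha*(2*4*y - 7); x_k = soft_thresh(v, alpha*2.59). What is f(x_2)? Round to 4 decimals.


FISTA on f(x) = 4*x^2 - 7*x + 2.59*|x|
L = 8, alpha = 0.0678
Iteration 1: beta = 0.0, y = -2.5684 + 0.0*(-2.5684 + 2.5684) = -2.5684
  grad(y) = -27.5472, v = y - alpha*grad = -0.7007
  prox(v) = soft_thresh(-0.7007, 0.1756) = -0.5251
Iteration 2: beta = 0.3333, y = -0.5251 + 0.3333*(-0.5251 + 2.5684) = 0.156
  grad(y) = -5.752, v = y - alpha*grad = 0.546
  prox(v) = soft_thresh(0.546, 0.1756) = 0.3704
f(x_2) = 4*0.3704^2 - 7*0.3704 + 2.59*|0.3704| = -1.0847


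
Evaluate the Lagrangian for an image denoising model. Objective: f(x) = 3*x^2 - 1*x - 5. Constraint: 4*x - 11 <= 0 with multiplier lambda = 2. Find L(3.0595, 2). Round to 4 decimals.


Step 1: Evaluate f(x).
f(3.0595) = 3*3.0595^2 - 1*3.0595 - 5 = 20.0221
Step 2: Evaluate g(x).
g(3.0595) = 4*3.0595 - 11 = 1.238
Step 3: Compute Lagrangian.
L = 20.0221 + 2*1.238 = 22.4981


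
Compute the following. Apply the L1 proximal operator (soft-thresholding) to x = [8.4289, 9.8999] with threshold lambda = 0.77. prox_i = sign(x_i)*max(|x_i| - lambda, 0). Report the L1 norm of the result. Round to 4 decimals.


Soft-thresholding with lambda = 0.77:
prox(8.4289) = sign(8.4289)*max(|8.4289| - 0.77, 0) = 7.6589
prox(9.8999) = sign(9.8999)*max(|9.8999| - 0.77, 0) = 9.1299
prox(x) = [7.6589, 9.1299]
||prox(x)||_1 = 7.6589 + 9.1299 = 16.7888


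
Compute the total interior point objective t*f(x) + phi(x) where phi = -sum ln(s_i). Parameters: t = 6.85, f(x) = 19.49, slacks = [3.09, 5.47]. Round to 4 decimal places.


Step 1: Compute log-barrier.
ln values: [1.1282, 1.6993]
phi = -(1.1282 + 1.6993) = -2.8274
Step 2: Compute augmented objective.
t*f(x) = 6.85*19.49 = 133.5065
Total = 133.5065 - 2.8274 = 130.6791


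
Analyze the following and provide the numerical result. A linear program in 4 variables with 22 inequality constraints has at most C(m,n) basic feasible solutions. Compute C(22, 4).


Each vertex corresponds to some choice of n active constraints out of m, so the number of vertices is at most C(m, n) = m! / (n!(m-n)!).
m = 22, n = 4
Numerator: 22 * 21 * 20 * 19
Denominator: 4! = 24
C(22, 4) = 7315


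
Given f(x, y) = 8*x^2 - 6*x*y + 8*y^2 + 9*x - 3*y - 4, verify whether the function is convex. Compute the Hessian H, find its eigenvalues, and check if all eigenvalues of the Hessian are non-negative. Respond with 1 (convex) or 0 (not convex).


The Hessian of f(x,y) = 8*x^2 - 6*x*y + 8*y^2 + 9*x - 3*y - 4 is:
H = [[16, -6], [-6, 16]]
Trace = 16 + 16 = 32
Determinant = 16*16 - (-6)^2 = 220
Discriminant = (32)^2 - 4*220 = 144.0
Eigenvalues: lambda_1 = 10.0, lambda_2 = 22.0
The function is convex.

1


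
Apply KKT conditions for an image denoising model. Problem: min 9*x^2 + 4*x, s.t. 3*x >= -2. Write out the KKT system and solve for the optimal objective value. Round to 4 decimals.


Step 1: Try lambda = 0 (constraint inactive).
Stationarity: 2*9*x + 4 = 0
x* = -4/(2*9) = -2/9 = -0.2222 (rounded; the exact value -2/9 is used below)
Check constraint: 3*-0.2222 = -0.6666 >= -2 -- satisfied.
Step 2: Compute optimal value.
f(x*) = 9*(-2/9)^2 + 4*(-2/9) = -0.4444


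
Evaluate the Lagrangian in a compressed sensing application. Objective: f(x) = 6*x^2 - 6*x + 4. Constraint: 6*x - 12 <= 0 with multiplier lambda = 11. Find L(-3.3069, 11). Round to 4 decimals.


Step 1: Evaluate f(x).
f(-3.3069) = 6*(-3.3069)^2 - 6*(-3.3069) + 4 = 89.4549
Step 2: Evaluate g(x).
g(-3.3069) = 6*-3.3069 - 12 = -31.8414
Step 3: Compute Lagrangian.
L = 89.4549 + 11*-31.8414 = -260.8005


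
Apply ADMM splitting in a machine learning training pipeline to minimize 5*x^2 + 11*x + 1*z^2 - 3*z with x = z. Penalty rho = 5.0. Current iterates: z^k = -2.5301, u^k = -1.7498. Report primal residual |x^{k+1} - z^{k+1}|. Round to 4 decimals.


ADMM iteration with rho = 5.0, z^k = -2.5301, u^k = -1.7498
Step 1: x-update.
Minimize 5*x^2 + 11*x + (5.0/2)*(x + 2.5301 - 1.7498)^2
FOC: (2*5 + 5.0)*x = -11 + 5.0*(-2.5301 + 1.7498)
x^{k+1} = -0.9934
Step 2: z-update.
Minimize 1*z^2 - 3*z + (5.0/2)*(-0.9934 - z - 1.7498)^2
FOC: (2*1 + 5.0)*z = 3 + 5.0*(-0.9934 - 1.7498)
z^{k+1} = -1.5309
Step 3: u-update.
u^{k+1} = -1.7498 - 0.9934 + 1.5309 = -1.2124
Step 4: Primal residual = |-0.9934 + 1.5309| = 0.5374


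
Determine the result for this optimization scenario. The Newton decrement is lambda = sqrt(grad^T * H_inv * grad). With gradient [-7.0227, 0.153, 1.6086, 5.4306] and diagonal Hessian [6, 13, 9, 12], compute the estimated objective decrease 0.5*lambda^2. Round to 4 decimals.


Step 1: H is diagonal, so H^(-1) * g = [-1.1705, 0.0118, 0.1787, 0.4526].
Step 2: g^T H^(-1) g = sum_i g_i^2 / H_ii
  = (-7.0227)^2/6 + (0.153)^2/13 + (1.6086)^2/9 + (5.4306)^2/12
  = 8.2197 + 0.0018 + 0.2875 + 2.4576 = 10.9666
Step 3: Objective decrease = 0.5 * g^T H^(-1) g = 5.4833


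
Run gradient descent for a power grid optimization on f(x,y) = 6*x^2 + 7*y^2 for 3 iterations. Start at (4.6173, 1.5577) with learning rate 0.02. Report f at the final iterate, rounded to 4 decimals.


Gradient descent on f(x,y) = 6*x^2 + 7*y^2.
Starting point: (4.6173, 1.5577), alpha = 0.02
Step 1: grad_x = 2*6*4.6173 = 55.4076, grad_y = 2*7*1.5577 = 21.8078
  x_1 = 4.6173 - 0.02*55.4076 = 3.5091
  y_1 = 1.5577 - 0.02*21.8078 = 1.1215
Step 2: grad_x = 2*6*3.5091 = 42.1098, grad_y = 2*7*1.1215 = 15.7016
  x_2 = 3.5091 - 0.02*42.1098 = 2.667
  y_2 = 1.1215 - 0.02*15.7016 = 0.8075
Step 3: grad_x = 2*6*2.667 = 32.0034, grad_y = 2*7*0.8075 = 11.3052
  x_3 = 2.667 - 0.02*32.0034 = 2.0269
  y_3 = 0.8075 - 0.02*11.3052 = 0.5814
f(2.0269, 0.5814) = 6*2.0269^2 + 7*0.5814^2 = 27.0158


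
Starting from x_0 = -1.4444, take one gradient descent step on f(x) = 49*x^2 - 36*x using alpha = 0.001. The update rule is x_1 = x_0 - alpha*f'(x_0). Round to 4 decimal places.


We compute the gradient at x_0 and apply the update.
f'(x) = 98*x - 36
f'(-1.4444) = 98*-1.4444 - 36 = -177.5512
x_1 = -1.4444 - 0.001*-177.5512 = -1.2668


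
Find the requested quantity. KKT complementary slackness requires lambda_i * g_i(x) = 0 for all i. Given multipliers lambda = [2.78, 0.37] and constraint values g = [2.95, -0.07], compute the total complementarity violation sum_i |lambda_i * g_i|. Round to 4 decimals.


KKT complementary slackness check:
lambda_1 * g_1 = 2.78 * 2.95 = 8.201
lambda_2 * g_2 = 0.37 * -0.07 = -0.0259
Total violation = 8.201 + 0.0259 = 8.2269


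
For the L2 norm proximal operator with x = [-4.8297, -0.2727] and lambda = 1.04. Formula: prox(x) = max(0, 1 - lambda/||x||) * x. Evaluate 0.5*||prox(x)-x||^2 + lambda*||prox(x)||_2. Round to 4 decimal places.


Step 1: Compute ||x||.
||x|| = 4.8374
Step 2: Compute scaling factor.
scale = max(0, 1 - 1.04/4.8374) = 0.785
Step 3: prox(x) = [-3.7914, -0.2141]
||prox(x)|| = 3.7974
Step 4: Proximal objective.
0.5*||prox-x||^2 = 0.5408
lambda*||prox|| = 3.9493
Total = 4.4901


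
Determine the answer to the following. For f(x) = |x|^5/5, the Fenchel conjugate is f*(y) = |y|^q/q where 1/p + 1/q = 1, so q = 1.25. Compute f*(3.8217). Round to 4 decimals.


The conjugate exponent q satisfies 1/p + 1/q = 1.
p = 5, so q = 5/(5 - 1) = 1.25
|y|^q = 3.8217^1.25 = 5.3434
f*(3.8217) = 5.3434 / 1.25 = 4.2748


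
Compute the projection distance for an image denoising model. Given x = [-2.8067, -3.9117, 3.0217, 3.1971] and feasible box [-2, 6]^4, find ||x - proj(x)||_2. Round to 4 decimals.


Project each component onto [-2, 6].
clip(-2.8067) = -2.0, clip(-3.9117) = -2.0, clip(3.0217) = 3.0217, clip(3.1971) = 3.1971
Projection = [-2.0, -2.0, 3.0217, 3.1971]
Squared diffs: [0.6508, 3.6546, 0.0, 0.0]
Distance = sqrt(4.3054) = 2.0749


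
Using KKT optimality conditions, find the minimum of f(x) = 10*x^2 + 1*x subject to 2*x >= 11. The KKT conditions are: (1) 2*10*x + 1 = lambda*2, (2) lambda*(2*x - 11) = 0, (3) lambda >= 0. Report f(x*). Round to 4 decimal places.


Step 1: Try lambda = 0 (constraint inactive).
x_unc = -1/(2*10) = -0.05
Check: 2*-0.05 = -0.1 < 11 -- violated!
Step 2: Constraint must be active: 2*x = 11
x* = 11/2 = 5.5
lambda = (2*10*5.5 + 1)/2 = 55.5
Step 3: Compute optimal value.
f(x*) = 10*5.5^2 + 1*5.5 = 308.0


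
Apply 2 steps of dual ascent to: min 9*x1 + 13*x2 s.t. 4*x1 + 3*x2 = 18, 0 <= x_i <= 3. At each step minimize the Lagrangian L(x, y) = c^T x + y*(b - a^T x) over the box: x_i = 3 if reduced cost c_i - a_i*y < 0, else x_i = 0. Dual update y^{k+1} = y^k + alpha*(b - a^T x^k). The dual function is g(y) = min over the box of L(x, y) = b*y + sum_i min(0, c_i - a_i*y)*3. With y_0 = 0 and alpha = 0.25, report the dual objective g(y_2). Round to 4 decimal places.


Dual ascent for LP: min 9*x1 + 13*x2, 4*x1 + 3*x2 = 18, 0 <= x_i <= 3
Step 1: y^k = 0.0, reduced costs: (9.0, 13.0)
  x^k = (0.0, 0.0), subgradient = b - a^T x = 18.0
  y^{k+1} = 0.0 + 0.25*18.0 = 4.5
Step 2: y^k = 4.5, reduced costs: (-9.0, -0.5)
  x^k = (3.0, 3.0), subgradient = b - a^T x = -3.0
  y^{k+1} = 4.5 + 0.25*-3.0 = 3.75
Dual objective at y_2 = 3.75: reduced costs (-6.0, 1.75), box minimizer x = (3.0, 0.0)
g(y_2) = b*y + (c1 - a1*y)*x1 + (c2 - a2*y)*x2 = 18*3.75 + (-6.0)*3.0 + 1.75*0.0 = 67.5 - 18.0 + 0.0 = 49.5


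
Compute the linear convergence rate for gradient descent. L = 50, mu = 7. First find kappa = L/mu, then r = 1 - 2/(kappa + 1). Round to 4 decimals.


Step 1: Compute the condition number.
kappa = L/mu = 50/7 = 7.1429
Step 2: Compute the convergence rate.
r = 1 - 2/(kappa + 1) = 1 - 2*mu/(L + mu) = (L - mu)/(L + mu) = 43/57 = 0.7544


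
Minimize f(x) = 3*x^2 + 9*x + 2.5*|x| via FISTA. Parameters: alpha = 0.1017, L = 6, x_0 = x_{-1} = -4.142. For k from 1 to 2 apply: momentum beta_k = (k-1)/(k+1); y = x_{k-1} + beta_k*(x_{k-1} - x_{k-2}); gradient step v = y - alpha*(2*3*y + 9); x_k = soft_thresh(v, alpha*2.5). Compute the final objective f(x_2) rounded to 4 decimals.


FISTA on f(x) = 3*x^2 + 9*x + 2.5*|x|
L = 6, alpha = 0.1017
Iteration 1: beta = 0.0, y = -4.142 + 0.0*(-4.142 + 4.142) = -4.142
  grad(y) = -15.852, v = y - alpha*grad = -2.5299
  prox(v) = soft_thresh(-2.5299, 0.2543) = -2.2756
Iteration 2: beta = 0.3333, y = -2.2756 + 0.3333*(-2.2756 + 4.142) = -1.6535
  grad(y) = -0.9208, v = y - alpha*grad = -1.5598
  prox(v) = soft_thresh(-1.5598, 0.2543) = -1.3056
f(x_2) = 3*(-1.3056)^2 + 9*(-1.3056) + 2.5*|-1.3056| = -3.3727


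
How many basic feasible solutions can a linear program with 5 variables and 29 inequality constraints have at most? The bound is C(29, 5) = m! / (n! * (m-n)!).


Each vertex corresponds to some choice of n active constraints out of m, so the number of vertices is at most C(m, n) = m! / (n!(m-n)!).
m = 29, n = 5
Numerator: 29 * 28 * 27 * 26 * 25
Denominator: 5! = 120
C(29, 5) = 118755


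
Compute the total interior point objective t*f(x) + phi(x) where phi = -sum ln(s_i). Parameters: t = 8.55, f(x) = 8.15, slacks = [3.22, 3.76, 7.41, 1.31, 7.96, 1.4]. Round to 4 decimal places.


Step 1: Compute log-barrier.
ln values: [1.1694, 1.3244, 2.0028, 0.27, 2.0744, 0.3365]
phi = -(1.1694 + 1.3244 + 2.0028 + 0.27 + 2.0744 + 0.3365) = -7.1776
Step 2: Compute augmented objective.
t*f(x) = 8.55*8.15 = 69.6825
Total = 69.6825 - 7.1776 = 62.5049


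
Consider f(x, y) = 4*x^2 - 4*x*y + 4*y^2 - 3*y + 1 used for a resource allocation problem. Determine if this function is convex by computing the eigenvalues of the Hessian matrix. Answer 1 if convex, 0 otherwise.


The Hessian of f(x,y) = 4*x^2 - 4*x*y + 4*y^2 - 3*y + 1 is:
H = [[8, -4], [-4, 8]]
Trace = 8 + 8 = 16
Determinant = 8*8 - (-4)^2 = 48
Discriminant = (16)^2 - 4*48 = 64.0
Eigenvalues: lambda_1 = 4.0, lambda_2 = 12.0
The function is convex.

1


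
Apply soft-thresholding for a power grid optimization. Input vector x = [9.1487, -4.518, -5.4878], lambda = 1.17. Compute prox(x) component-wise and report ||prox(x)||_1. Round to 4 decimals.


Soft-thresholding with lambda = 1.17:
prox(9.1487) = sign(9.1487)*max(|9.1487| - 1.17, 0) = 7.9787
prox(-4.518) = sign(-4.518)*max(|-4.518| - 1.17, 0) = -3.348
prox(-5.4878) = sign(-5.4878)*max(|-5.4878| - 1.17, 0) = -4.3178
prox(x) = [7.9787, -3.348, -4.3178]
||prox(x)||_1 = 7.9787 + 3.348 + 4.3178 = 15.6445


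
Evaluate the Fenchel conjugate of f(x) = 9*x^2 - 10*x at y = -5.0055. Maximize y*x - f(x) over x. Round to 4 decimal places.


f*(y) = sup_x {y*x - a*x^2 - b*x} = sup_x {(y-b)*x - a*x^2}
FOC: (y - b) - 2a*x = 0 => x* = (y - b)/(2a)
x* = (-5.0055 + 10)/(2*9) = 0.2775
f*(-5.0055) = (y-b)^2/(4a) = (-5.0055 + 10)^2/(4*9)
= 24.945/36 = 0.6929


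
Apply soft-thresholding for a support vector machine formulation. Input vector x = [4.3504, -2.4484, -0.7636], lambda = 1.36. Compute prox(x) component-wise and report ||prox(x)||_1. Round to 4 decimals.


Soft-thresholding with lambda = 1.36:
prox(4.3504) = sign(4.3504)*max(|4.3504| - 1.36, 0) = 2.9904
prox(-2.4484) = sign(-2.4484)*max(|-2.4484| - 1.36, 0) = -1.0884
prox(-0.7636) = sign(-0.7636)*max(|-0.7636| - 1.36, 0) = 0.0
prox(x) = [2.9904, -1.0884, 0.0]
||prox(x)||_1 = 2.9904 + 1.0884 + 0.0 = 4.0788


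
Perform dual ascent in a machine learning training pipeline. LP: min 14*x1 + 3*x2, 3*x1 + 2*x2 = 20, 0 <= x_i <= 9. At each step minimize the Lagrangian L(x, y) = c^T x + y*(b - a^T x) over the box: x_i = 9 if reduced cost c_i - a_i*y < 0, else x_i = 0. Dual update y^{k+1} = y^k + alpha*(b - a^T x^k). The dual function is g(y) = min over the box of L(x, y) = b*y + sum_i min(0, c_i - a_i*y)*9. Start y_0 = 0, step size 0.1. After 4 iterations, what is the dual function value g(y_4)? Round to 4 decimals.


Dual ascent for LP: min 14*x1 + 3*x2, 3*x1 + 2*x2 = 20, 0 <= x_i <= 9
Step 1: y^k = 0.0, reduced costs: (14.0, 3.0)
  x^k = (0.0, 0.0), subgradient = b - a^T x = 20.0
  y^{k+1} = 0.0 + 0.1*20.0 = 2.0
Step 2: y^k = 2.0, reduced costs: (8.0, -1.0)
  x^k = (0.0, 9.0), subgradient = b - a^T x = 2.0
  y^{k+1} = 2.0 + 0.1*2.0 = 2.2
Step 3: y^k = 2.2, reduced costs: (7.4, -1.4)
  x^k = (0.0, 9.0), subgradient = b - a^T x = 2.0
  y^{k+1} = 2.2 + 0.1*2.0 = 2.4
Step 4: y^k = 2.4, reduced costs: (6.8, -1.8)
  x^k = (0.0, 9.0), subgradient = b - a^T x = 2.0
  y^{k+1} = 2.4 + 0.1*2.0 = 2.6
Dual objective at y_4 = 2.6: reduced costs (6.2, -2.2), box minimizer x = (0.0, 9.0)
g(y_4) = b*y + (c1 - a1*y)*x1 + (c2 - a2*y)*x2 = 20*2.6 + 6.2*0.0 + (-2.2)*9.0 = 52.0 + 0.0 - 19.8 = 32.2


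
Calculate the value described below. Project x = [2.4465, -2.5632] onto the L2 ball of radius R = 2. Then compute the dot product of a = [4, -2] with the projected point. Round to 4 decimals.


Step 1: Compute ||x|| (intermediates to 6 decimals).
||x|| = sqrt(2.4465^2 + (-2.5632)^2) = 3.543354
Step 2: Project.
Since ||x|| > R, scale = R/||x|| = 2/3.543354 = 0.564437, proj(x) = scale * x
proj(x) = [1.380895, -1.446765]
Step 3: Dot product.
a^T * proj(x) = 4*1.380895 - 2*(-1.446765) = 8.4171


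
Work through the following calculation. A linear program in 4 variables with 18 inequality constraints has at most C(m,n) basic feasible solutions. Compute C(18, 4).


Each vertex corresponds to some choice of n active constraints out of m, so the number of vertices is at most C(m, n) = m! / (n!(m-n)!).
m = 18, n = 4
Numerator: 18 * 17 * 16 * 15
Denominator: 4! = 24
C(18, 4) = 3060


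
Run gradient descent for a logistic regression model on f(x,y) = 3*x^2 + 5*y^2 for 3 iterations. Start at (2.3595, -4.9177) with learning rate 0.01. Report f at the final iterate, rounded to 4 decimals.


Gradient descent on f(x,y) = 3*x^2 + 5*y^2.
Starting point: (2.3595, -4.9177), alpha = 0.01
Step 1: grad_x = 2*3*2.3595 = 14.157, grad_y = 2*5*-4.9177 = -49.177
  x_1 = 2.3595 - 0.01*14.157 = 2.2179
  y_1 = -4.9177 - 0.01*-49.177 = -4.4259
Step 2: grad_x = 2*3*2.2179 = 13.3076, grad_y = 2*5*-4.4259 = -44.2593
  x_2 = 2.2179 - 0.01*13.3076 = 2.0849
  y_2 = -4.4259 - 0.01*-44.2593 = -3.9833
Step 3: grad_x = 2*3*2.0849 = 12.5091, grad_y = 2*5*-3.9833 = -39.8334
  x_3 = 2.0849 - 0.01*12.5091 = 1.9598
  y_3 = -3.9833 - 0.01*-39.8334 = -3.585
f(1.9598, -3.585) = 3*1.9598^2 + 5*(-3.585)^2 = 75.7833


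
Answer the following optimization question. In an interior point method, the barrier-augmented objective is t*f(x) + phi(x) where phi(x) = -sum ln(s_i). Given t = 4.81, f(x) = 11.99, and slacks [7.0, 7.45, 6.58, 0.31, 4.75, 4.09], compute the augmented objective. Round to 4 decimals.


Step 1: Compute log-barrier.
ln values: [1.9459, 2.0082, 1.884, -1.1712, 1.5581, 1.4085]
phi = -(1.9459 + 2.0082 + 1.884 - 1.1712 + 1.5581 + 1.4085) = -7.6337
Step 2: Compute augmented objective.
t*f(x) = 4.81*11.99 = 57.6719
Total = 57.6719 - 7.6337 = 50.0382


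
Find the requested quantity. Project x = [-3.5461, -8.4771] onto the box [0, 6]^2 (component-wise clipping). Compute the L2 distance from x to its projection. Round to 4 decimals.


Project each component onto [0, 6].
clip(-3.5461) = 0.0, clip(-8.4771) = 0.0
Projection = [0.0, 0.0]
Squared diffs: [12.5748, 71.8612]
Distance = sqrt(84.436) = 9.1889


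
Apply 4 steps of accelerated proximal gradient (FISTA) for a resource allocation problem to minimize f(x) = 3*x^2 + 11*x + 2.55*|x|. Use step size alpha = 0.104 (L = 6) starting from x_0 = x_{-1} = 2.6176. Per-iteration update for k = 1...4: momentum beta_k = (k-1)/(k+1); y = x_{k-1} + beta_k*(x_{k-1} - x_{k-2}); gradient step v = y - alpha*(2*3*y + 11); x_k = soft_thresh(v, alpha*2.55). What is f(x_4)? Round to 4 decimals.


FISTA on f(x) = 3*x^2 + 11*x + 2.55*|x|
L = 6, alpha = 0.104
Iteration 1: beta = 0.0, y = 2.6176 + 0.0*(2.6176 - 2.6176) = 2.6176
  grad(y) = 26.7056, v = y - alpha*grad = -0.1598
  prox(v) = soft_thresh(-0.1598, 0.2652) = 0.0
Iteration 2: beta = 0.3333, y = 0.0 + 0.3333*(0.0 - 2.6176) = -0.8725
  grad(y) = 5.7648, v = y - alpha*grad = -1.4721
  prox(v) = soft_thresh(-1.4721, 0.2652) = -1.2069
Iteration 3: beta = 0.5, y = -1.2069 + 0.5*(-1.2069 - 0.0) = -1.8103
  grad(y) = 0.1381, v = y - alpha*grad = -1.8247
  prox(v) = soft_thresh(-1.8247, 0.2652) = -1.5595
Iteration 4: beta = 0.6, y = -1.5595 + 0.6*(-1.5595 + 1.2069) = -1.771
  grad(y) = 0.3738, v = y - alpha*grad = -1.8099
  prox(v) = soft_thresh(-1.8099, 0.2652) = -1.5447
f(x_4) = 3*(-1.5447)^2 + 11*(-1.5447) + 2.55*|-1.5447| = -5.8944


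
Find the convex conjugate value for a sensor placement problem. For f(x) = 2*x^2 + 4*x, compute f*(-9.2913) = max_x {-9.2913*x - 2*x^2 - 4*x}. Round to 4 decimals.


f*(y) = sup_x {y*x - a*x^2 - b*x} = sup_x {(y-b)*x - a*x^2}
FOC: (y - b) - 2a*x = 0 => x* = (y - b)/(2a)
x* = (-9.2913 - 4)/(2*2) = -3.3228
f*(-9.2913) = (y-b)^2/(4a) = (-9.2913 - 4)^2/(4*2)
= 176.6587/8 = 22.0823


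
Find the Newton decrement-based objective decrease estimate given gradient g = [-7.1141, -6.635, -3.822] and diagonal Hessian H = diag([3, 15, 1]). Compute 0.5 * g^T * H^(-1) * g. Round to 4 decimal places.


Step 1: H is diagonal, so H^(-1) * g = [-2.3714, -0.4423, -3.822].
Step 2: g^T H^(-1) g = sum_i g_i^2 / H_ii
  = (-7.1141)^2/3 + (-6.635)^2/15 + (-3.822)^2/1
  = 16.8701 + 2.9349 + 14.6077 = 34.4127
Step 3: Objective decrease = 0.5 * g^T H^(-1) g = 17.2064


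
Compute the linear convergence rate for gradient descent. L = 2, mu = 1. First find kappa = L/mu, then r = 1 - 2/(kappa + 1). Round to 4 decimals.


Step 1: Compute the condition number.
kappa = L/mu = 2/1 = 2.0
Step 2: Compute the convergence rate.
r = 1 - 2/(kappa + 1) = 1 - 2*mu/(L + mu) = (L - mu)/(L + mu) = 1/3 = 0.3333


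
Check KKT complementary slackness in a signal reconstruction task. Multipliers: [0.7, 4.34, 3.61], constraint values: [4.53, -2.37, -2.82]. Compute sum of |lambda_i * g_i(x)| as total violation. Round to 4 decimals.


KKT complementary slackness check:
lambda_1 * g_1 = 0.7 * 4.53 = 3.171
lambda_2 * g_2 = 4.34 * -2.37 = -10.2858
lambda_3 * g_3 = 3.61 * -2.82 = -10.1802
Total violation = 3.171 + 10.2858 + 10.1802 = 23.637


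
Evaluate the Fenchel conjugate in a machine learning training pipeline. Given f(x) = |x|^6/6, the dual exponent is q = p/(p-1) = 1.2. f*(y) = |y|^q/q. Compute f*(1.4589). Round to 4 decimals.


The conjugate exponent q satisfies 1/p + 1/q = 1.
p = 6, so q = 6/(6 - 1) = 1.2
|y|^q = 1.4589^1.2 = 1.5734
f*(1.4589) = 1.5734 / 1.2 = 1.3111


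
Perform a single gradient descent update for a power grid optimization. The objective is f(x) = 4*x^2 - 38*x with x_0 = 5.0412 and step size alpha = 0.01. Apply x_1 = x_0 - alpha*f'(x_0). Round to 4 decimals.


We compute the gradient at x_0 and apply the update.
f'(x) = 8*x - 38
f'(5.0412) = 8*5.0412 - 38 = 2.3296
x_1 = 5.0412 - 0.01*2.3296 = 5.0179


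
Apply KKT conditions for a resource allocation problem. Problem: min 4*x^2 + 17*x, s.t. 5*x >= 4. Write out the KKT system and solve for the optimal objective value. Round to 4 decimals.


Step 1: Try lambda = 0 (constraint inactive).
x_unc = -17/(2*4) = -2.125
Check: 5*-2.125 = -10.625 < 4 -- violated!
Step 2: Constraint must be active: 5*x = 4
x* = 4/5 = 0.8
lambda = (2*4*0.8 + 17)/5 = 4.68
Step 3: Compute optimal value.
f(x*) = 4*0.8^2 + 17*0.8 = 16.16


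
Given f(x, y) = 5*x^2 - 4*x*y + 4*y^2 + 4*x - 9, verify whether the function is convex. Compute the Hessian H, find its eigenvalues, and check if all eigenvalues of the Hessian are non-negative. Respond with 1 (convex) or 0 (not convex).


The Hessian of f(x,y) = 5*x^2 - 4*x*y + 4*y^2 + 4*x - 9 is:
H = [[10, -4], [-4, 8]]
Trace = 10 + 8 = 18
Determinant = 10*8 - (-4)^2 = 64
Discriminant = (18)^2 - 4*64 = 68.0
Eigenvalues: lambda_1 = 4.8769, lambda_2 = 13.1231
The function is convex.

1


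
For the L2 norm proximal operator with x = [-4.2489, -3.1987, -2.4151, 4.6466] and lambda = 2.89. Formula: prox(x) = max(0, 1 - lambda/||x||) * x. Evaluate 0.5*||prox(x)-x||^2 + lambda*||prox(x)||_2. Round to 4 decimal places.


Step 1: Compute ||x||.
||x|| = 7.4638
Step 2: Compute scaling factor.
scale = max(0, 1 - 2.89/7.4638) = 0.6128
Step 3: prox(x) = [-2.6037, -1.9602, -1.48, 2.8474]
||prox(x)|| = 4.5738
Step 4: Proximal objective.
0.5*||prox-x||^2 = 4.1761
lambda*||prox|| = 13.2183
Total = 17.3944


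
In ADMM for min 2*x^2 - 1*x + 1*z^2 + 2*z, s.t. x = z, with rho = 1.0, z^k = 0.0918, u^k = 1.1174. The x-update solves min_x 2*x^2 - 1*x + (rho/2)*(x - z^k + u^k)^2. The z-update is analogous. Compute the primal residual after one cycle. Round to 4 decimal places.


ADMM iteration with rho = 1.0, z^k = 0.0918, u^k = 1.1174
Step 1: x-update.
Minimize 2*x^2 - 1*x + (1.0/2)*(x - 0.0918 + 1.1174)^2
FOC: (2*2 + 1.0)*x = 1 + 1.0*(0.0918 - 1.1174)
x^{k+1} = -0.0051
Step 2: z-update.
Minimize 1*z^2 + 2*z + (1.0/2)*(-0.0051 - z + 1.1174)^2
FOC: (2*1 + 1.0)*z = -2 + 1.0*(-0.0051 + 1.1174)
z^{k+1} = -0.2959
Step 3: u-update.
u^{k+1} = 1.1174 - 0.0051 + 0.2959 = 1.4082
Step 4: Primal residual = |-0.0051 + 0.2959| = 0.2908


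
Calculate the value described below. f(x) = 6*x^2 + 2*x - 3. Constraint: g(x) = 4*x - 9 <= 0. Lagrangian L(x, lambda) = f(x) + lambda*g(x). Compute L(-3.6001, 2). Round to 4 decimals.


Step 1: Evaluate f(x).
f(-3.6001) = 6*(-3.6001)^2 + 2*(-3.6001) - 3 = 67.5641
Step 2: Evaluate g(x).
g(-3.6001) = 4*-3.6001 - 9 = -23.4004
Step 3: Compute Lagrangian.
L = 67.5641 + 2*-23.4004 = 20.7633


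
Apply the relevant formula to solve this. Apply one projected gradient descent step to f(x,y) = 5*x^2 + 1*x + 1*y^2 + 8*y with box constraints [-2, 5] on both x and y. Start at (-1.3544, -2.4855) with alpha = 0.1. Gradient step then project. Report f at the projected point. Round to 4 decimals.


Step 1: Compute gradient at (-1.3544, -2.4855).
grad_x = 2*5*-1.3544 + 1 = -12.544
grad_y = 2*1*-2.4855 + 8 = 3.029
Step 2: Gradient step.
x_raw = -1.3544 - 0.1*-12.544 = -0.1
y_raw = -2.4855 - 0.1*3.029 = -2.7884
Step 3: Project onto [-2, 5].
x_proj = clip(-0.1) = -0.1
y_proj = clip(-2.7884) = -2.0
Step 4: Evaluate f.
f(-0.1, -2.0) = -12.05


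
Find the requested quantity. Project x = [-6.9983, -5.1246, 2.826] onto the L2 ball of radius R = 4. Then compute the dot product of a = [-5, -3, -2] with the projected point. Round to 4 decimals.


Step 1: Compute ||x|| (intermediates to 6 decimals).
||x|| = sqrt((-6.9983)^2 + (-5.1246)^2 + 2.826^2) = 9.122719
Step 2: Project.
Since ||x|| > R, scale = R/||x|| = 4/9.122719 = 0.438466, proj(x) = scale * x
proj(x) = [-3.068517, -2.246963, 1.239105]
Step 3: Dot product.
a^T * proj(x) = -5*(-3.068517) - 3*(-2.246963) - 2*1.239105 = 19.6053


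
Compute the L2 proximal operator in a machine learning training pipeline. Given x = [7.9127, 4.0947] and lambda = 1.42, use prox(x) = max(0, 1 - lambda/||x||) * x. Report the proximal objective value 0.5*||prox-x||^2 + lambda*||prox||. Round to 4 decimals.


Step 1: Compute ||x||.
||x|| = 8.9094
Step 2: Compute scaling factor.
scale = max(0, 1 - 1.42/8.9094) = 0.8406
Step 3: prox(x) = [6.6516, 3.4421]
||prox(x)|| = 7.4894
Step 4: Proximal objective.
0.5*||prox-x||^2 = 1.0082
lambda*||prox|| = 10.6349
Total = 11.6431


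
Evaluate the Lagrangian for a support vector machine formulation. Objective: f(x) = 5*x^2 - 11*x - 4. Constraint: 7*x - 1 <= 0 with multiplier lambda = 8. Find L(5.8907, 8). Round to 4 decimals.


Step 1: Evaluate f(x).
f(5.8907) = 5*5.8907^2 - 11*5.8907 - 4 = 104.704
Step 2: Evaluate g(x).
g(5.8907) = 7*5.8907 - 1 = 40.2349
Step 3: Compute Lagrangian.
L = 104.704 + 8*40.2349 = 426.5832


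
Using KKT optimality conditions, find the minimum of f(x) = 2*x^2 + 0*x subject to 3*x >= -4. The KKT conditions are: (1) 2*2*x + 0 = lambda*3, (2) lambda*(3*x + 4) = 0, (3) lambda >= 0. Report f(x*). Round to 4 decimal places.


Step 1: Try lambda = 0 (constraint inactive).
Stationarity: 2*2*x + 0 = 0
x* = 0/(2*2) = 0.0
Check constraint: 3*0.0 = 0.0 >= -4 -- satisfied.
Step 2: Compute optimal value.
f(x*) = 2*0.0^2 + 0*0.0 = 0.0


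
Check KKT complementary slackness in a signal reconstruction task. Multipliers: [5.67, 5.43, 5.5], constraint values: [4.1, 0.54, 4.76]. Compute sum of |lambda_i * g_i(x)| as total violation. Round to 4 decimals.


KKT complementary slackness check:
lambda_1 * g_1 = 5.67 * 4.1 = 23.247
lambda_2 * g_2 = 5.43 * 0.54 = 2.9322
lambda_3 * g_3 = 5.5 * 4.76 = 26.18
Total violation = 23.247 + 2.9322 + 26.18 = 52.3592


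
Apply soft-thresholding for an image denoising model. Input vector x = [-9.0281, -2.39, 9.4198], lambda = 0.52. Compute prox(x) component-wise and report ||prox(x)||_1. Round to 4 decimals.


Soft-thresholding with lambda = 0.52:
prox(-9.0281) = sign(-9.0281)*max(|-9.0281| - 0.52, 0) = -8.5081
prox(-2.39) = sign(-2.39)*max(|-2.39| - 0.52, 0) = -1.87
prox(9.4198) = sign(9.4198)*max(|9.4198| - 0.52, 0) = 8.8998
prox(x) = [-8.5081, -1.87, 8.8998]
||prox(x)||_1 = 8.5081 + 1.87 + 8.8998 = 19.2779


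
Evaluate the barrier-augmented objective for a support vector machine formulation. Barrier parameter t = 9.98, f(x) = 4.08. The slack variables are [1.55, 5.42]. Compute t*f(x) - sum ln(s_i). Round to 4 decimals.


Step 1: Compute log-barrier.
ln values: [0.4383, 1.6901]
phi = -(0.4383 + 1.6901) = -2.1284
Step 2: Compute augmented objective.
t*f(x) = 9.98*4.08 = 40.7184
Total = 40.7184 - 2.1284 = 38.59


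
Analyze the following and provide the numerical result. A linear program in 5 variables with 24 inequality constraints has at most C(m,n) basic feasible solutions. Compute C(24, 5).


Each vertex corresponds to some choice of n active constraints out of m, so the number of vertices is at most C(m, n) = m! / (n!(m-n)!).
m = 24, n = 5
Numerator: 24 * 23 * 22 * 21 * 20
Denominator: 5! = 120
C(24, 5) = 42504
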